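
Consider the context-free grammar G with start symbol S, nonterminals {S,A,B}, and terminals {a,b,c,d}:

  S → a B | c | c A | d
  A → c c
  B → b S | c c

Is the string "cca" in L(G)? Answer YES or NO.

Convert to CNF:
  S -> T0 A | T2 B | c | d
  A -> T0 T0
  B -> T0 T0 | T1 S
  T0 -> c
  T1 -> b
  T2 -> a

CYK table (by increasing span):
  cell(0,0) c: {S,T0}  orig:{S}
  cell(1,1) c: {S,T0}  orig:{S}
  cell(2,2) a: {T2}  orig:{}
  cell(0,1) cc: {A,B}
  cell(1,2) ca: ∅
  cell(0,2) cca: ∅

S ∉ T[0,2] ⇒ NO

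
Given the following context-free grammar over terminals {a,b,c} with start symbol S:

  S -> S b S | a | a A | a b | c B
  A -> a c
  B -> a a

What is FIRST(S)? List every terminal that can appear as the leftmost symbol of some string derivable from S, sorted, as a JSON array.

Compute FIRST by fixpoint:
pass 1:
  A via A→a c: +{a}
  B via B→a a: +{a}
  S via S→a: +{a}
  S via S→c B: +{c}
  S: {a,c}  A: {a}  B: {a}
pass 2: — fixpoint
  S: {a,c}  A: {a}  B: {a}

FIRST(S) = ["a", "c"]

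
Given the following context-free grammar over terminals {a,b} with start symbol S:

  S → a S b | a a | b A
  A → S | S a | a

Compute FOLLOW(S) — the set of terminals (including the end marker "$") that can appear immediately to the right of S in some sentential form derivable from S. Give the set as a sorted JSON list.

Compute FIRST by fixpoint:
pass 1:
  A via A→a: +{a}
  S via S→a S b: +{a}
  S via S→b A: +{b}
  FIRST(S)={a,b}  FIRST(A)={a}
pass 2:
  A via A→S: +{b}
  FIRST(S)={a,b}  FIRST(A)={a,b}
pass 3: — fixpoint
  FIRST(S)={a,b}  FIRST(A)={a,b}

Compute FOLLOW by fixpoint:
initialize: $ ∈ FOLLOW(S)
[1]
  A→S a: FOLLOW(S) ⊇ FIRST(a) = {a}; new: +{a}
  S→a S b: FOLLOW(S) ⊇ FIRST(b) = {b}; new: +{b}
  S→b A: FOLLOW(A) ⊇ FOLLOW(S) ⊇ {$,a,b}; new: +{$,a,b}
  FOLLOW[S]={$,a,b}  FOLLOW[A]={$,a,b}
[2] (no change)
  FOLLOW[S]={$,a,b}  FOLLOW[A]={$,a,b}

FOLLOW(S) = ["$", "a", "b"]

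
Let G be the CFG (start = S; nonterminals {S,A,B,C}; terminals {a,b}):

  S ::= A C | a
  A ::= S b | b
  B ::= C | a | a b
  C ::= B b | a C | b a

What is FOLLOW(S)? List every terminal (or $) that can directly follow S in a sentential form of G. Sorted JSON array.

FIRST sets, iterate to fixpoint:
round 1:
  A via A→b: +{b}
  B via B→a: +{a}
  C via C→B b: +{a}
  C via C→b a: +{b}
  S via S→A C: +{b}
  S via S→a: +{a}
  FIRST[S]={a,b}  FIRST[A]={b}  FIRST[B]={a}  FIRST[C]={a,b}
round 2:
  A via A→S b: +{a}
  B via B→C: +{b}
  FIRST[S]={a,b}  FIRST[A]={a,b}  FIRST[B]={a,b}  FIRST[C]={a,b}
round 3: — fixpoint
  FIRST[S]={a,b}  FIRST[A]={a,b}  FIRST[B]={a,b}  FIRST[C]={a,b}

Compute FOLLOW by fixpoint:
FOLLOW(S) := {$}
[1]
  A→S b: FOLLOW(S) ⊇ FIRST(b) = {b}; new: +{b}
  C→B b: FOLLOW(B) ⊇ FIRST(b) = {b}; new: +{b}
  S→A C: FOLLOW(A) ⊇ FIRST(C) = {a,b}; new: +{a,b}
  S→A C: FOLLOW(C) ⊇ FOLLOW(S) ⊇ {$,b}; new: +{$,b}
  S: {$,b}  A: {a,b}  B: {b}  C: {$,b}
[2] (no change)
  S: {$,b}  A: {a,b}  B: {b}  C: {$,b}

FOLLOW(S) = ["$", "b"]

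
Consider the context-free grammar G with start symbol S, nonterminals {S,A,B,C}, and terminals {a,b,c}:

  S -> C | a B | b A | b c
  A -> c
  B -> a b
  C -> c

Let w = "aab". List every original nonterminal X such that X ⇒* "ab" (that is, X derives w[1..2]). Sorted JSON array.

CNF form of G:
  S -> T0 B | T1 A | T1 T2 | c
  A -> c
  B -> T0 T1
  C -> c
  T0 -> a
  T1 -> b
  T2 -> c

Fill CYK table bottom-up — only the sub-triangle for w[1..2]:
  cell(1,1) a: {T0}  orig:{}
  cell(2,2) b: {T1}  orig:{}
  cell(1,2) ab: {B}

Original NTs in T[1,2] deriving "ab": ["B"]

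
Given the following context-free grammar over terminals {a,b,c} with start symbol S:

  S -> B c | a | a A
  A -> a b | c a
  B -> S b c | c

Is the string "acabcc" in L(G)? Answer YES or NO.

CNF form of G:
  S -> B T2 | T0 A | a
  A -> T0 T1 | T2 T0
  B -> S X3 | c
  T0 -> a
  T1 -> b
  T2 -> c
  X3 -> T1 T2

Fill CYK table bottom-up:
  cell(0,0) a: {S,T0}  orig:{S}
  cell(1,1) c: {B,T2}  orig:{B}
  cell(2,2) a: {S,T0}  orig:{S}
  cell(3,3) b: {T1}  orig:{}
  cell(4,4) c: {B,T2}  orig:{B}
  cell(5,5) c: {B,T2}  orig:{B}
  cell(0,1) ac: ∅
  cell(1,2) ca: {A}
  cell(2,3) ab: {A}
  cell(3,4) bc: {X3}  orig:{}
  cell(4,5) cc: {S}
  cell(0,2) aca: {S}
  cell(1,3) cab: ∅
  cell(2,4) abc: {B}
  cell(3,5) bcc: ∅
  cell(0,3) acab: ∅
  cell(1,4) cabc: ∅
  cell(2,5) abcc: {S}
  cell(0,4) acabc: {B}
  cell(1,5) cabcc: ∅
  cell(0,5) acabcc: {S}

S ∈ T[0,5] ⇒ YES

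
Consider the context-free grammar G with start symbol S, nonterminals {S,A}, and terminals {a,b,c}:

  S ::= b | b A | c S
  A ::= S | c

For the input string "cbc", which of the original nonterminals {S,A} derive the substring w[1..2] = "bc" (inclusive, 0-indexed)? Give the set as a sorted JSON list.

Convert to CNF:
  S -> T0 A | T1 S | b
  A -> T0 A | T1 S | b | c
  T0 -> b
  T1 -> c

CYK fill (cells [i..j] with 1 ≤ i ≤ j ≤ 2 only):
  T[1,1] 'b' = {A,S,T0}  orig:{A,S}
  T[2,2] 'c' = {A,T1}  orig:{A}
  T[1,2] 'bc' = {A,S}

Original NTs in T[1,2] deriving "bc": ["A", "S"]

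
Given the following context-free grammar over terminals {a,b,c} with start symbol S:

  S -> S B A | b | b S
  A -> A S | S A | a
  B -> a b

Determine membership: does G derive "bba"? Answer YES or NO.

Convert to CNF:
  S -> S X2 | T1 S | b
  A -> A S | S A | a
  B -> T0 T1
  T0 -> a
  T1 -> b
  X2 -> B A

CYK table (by increasing span):
  T[0,0] 'b' = {S,T1}  orig:{S}
  T[1,1] 'b' = {S,T1}  orig:{S}
  T[2,2] 'a' = {A,T0}  orig:{A}
  T[0,1] 'bb' = {S}
  T[1,2] 'ba' = {A}
  T[0,2] 'bba' = {A}

S ∉ T[0,2] ⇒ NO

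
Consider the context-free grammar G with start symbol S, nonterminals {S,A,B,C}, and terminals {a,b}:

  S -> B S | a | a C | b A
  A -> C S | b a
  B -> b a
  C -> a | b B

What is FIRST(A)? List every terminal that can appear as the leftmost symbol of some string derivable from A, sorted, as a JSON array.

FIRST sets, iterate to fixpoint:
[1]
  A via A→b a: +{b}
  B via B→b a: +{b}
  C via C→a: +{a}
  C via C→b B: +{b}
  S via S→B S: +{b}
  S via S→a: +{a}
  FIRST(S)={a,b}  FIRST(A)={b}  FIRST(B)={b}  FIRST(C)={a,b}
[2]
  A via A→C S: +{a}
  FIRST(S)={a,b}  FIRST(A)={a,b}  FIRST(B)={b}  FIRST(C)={a,b}
[3] (stable)
  FIRST(S)={a,b}  FIRST(A)={a,b}  FIRST(B)={b}  FIRST(C)={a,b}

FIRST(A) = ["a", "b"]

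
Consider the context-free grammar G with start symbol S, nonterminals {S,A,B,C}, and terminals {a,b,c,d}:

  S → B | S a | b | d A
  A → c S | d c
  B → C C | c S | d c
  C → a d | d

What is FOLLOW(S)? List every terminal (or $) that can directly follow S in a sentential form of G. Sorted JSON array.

FIRST iteration:
pass 1:
  A via A→c S: +{c}
  A via A→d c: +{d}
  B via B→c S: +{c}
  B via B→d c: +{d}
  C via C→a d: +{a}
  C via C→d: +{d}
  S via S→B: +{c,d}
  S via S→b: +{b}
  FIRST[S]={b,c,d}  FIRST[A]={c,d}  FIRST[B]={c,d}  FIRST[C]={a,d}
pass 2:
  B via B→C C: +{a}
  S via S→B: +{a}
  FIRST[S]={a,b,c,d}  FIRST[A]={c,d}  FIRST[B]={a,c,d}  FIRST[C]={a,d}
pass 3: done
  FIRST[S]={a,b,c,d}  FIRST[A]={c,d}  FIRST[B]={a,c,d}  FIRST[C]={a,d}

Compute FOLLOW by fixpoint:
FOLLOW(S) := {$}
iter 1:
  B→C C: FOLLOW(C) ⊇ FIRST(C) = {a,d}; new: +{a,d}
  S→B: FOLLOW(B) ⊇ FOLLOW(S) ⊇ {$}; new: +{$}
  S→S a: FOLLOW(S) ⊇ FIRST(a) = {a}; new: +{a}
  S→d A: FOLLOW(A) ⊇ FOLLOW(S) ⊇ {$,a}; new: +{$,a}
  FOLLOW(S)={$,a}  FOLLOW(A)={$,a}  FOLLOW(B)={$}  FOLLOW(C)={a,d}
iter 2:
  B→C C: FOLLOW(C) ⊇ FOLLOW(B) ⊇ {$}; new: +{$}
  S→B: FOLLOW(B) ⊇ FOLLOW(S) ⊇ {$,a}; new: +{a}
  FOLLOW(S)={$,a}  FOLLOW(A)={$,a}  FOLLOW(B)={$,a}  FOLLOW(C)={$,a,d}
iter 3: (stable)
  FOLLOW(S)={$,a}  FOLLOW(A)={$,a}  FOLLOW(B)={$,a}  FOLLOW(C)={$,a,d}

FOLLOW(S) = ["$", "a"]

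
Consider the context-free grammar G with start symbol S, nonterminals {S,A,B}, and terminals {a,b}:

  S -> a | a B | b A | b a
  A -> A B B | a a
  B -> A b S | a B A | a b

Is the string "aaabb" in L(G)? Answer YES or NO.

Convert to CNF:
  S -> T0 B | T1 A | T1 T0 | a
  A -> A X2 | T0 T0
  B -> A X3 | T0 T1 | T0 X4
  T0 -> a
  T1 -> b
  X2 -> B B
  X3 -> T1 S
  X4 -> B A

Fill CYK table bottom-up:
  [0..0]={S,T0}  "a"  orig:{S}
  [1..1]={S,T0}  "a"  orig:{S}
  [2..2]={S,T0}  "a"  orig:{S}
  [3..3]={T1}  "b"  orig:{}
  [4..4]={T1}  "b"  orig:{}
  [0..1]={A}  "aa"
  [1..2]={A}  "aa"
  [2..3]={B}  "ab"
  [3..4]=∅  "bb"
  [0..2]=∅  "aaa"
  [1..3]={S}  "aab"
  [2..4]=∅  "abb"
  [0..3]=∅  "aaab"
  [1..4]=∅  "aabb"
  [0..4]=∅  "aaabb"

S ∉ T[0,4] ⇒ NO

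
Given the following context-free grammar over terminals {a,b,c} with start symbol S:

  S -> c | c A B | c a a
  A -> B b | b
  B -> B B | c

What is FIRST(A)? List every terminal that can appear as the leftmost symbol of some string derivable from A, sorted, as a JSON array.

Compute FIRST by fixpoint:
[1]
  A via A→b: +{b}
  B via B→c: +{c}
  S via S→c: +{c}
  S: {c}  A: {b}  B: {c}
[2]
  A via A→B b: +{c}
  S: {c}  A: {b,c}  B: {c}
[3] (stable)
  S: {c}  A: {b,c}  B: {c}

FIRST(A) = ["b", "c"]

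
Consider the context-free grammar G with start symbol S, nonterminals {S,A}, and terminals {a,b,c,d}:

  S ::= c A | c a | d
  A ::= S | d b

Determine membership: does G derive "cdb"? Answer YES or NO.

CNF form of G:
  S -> T0 A | T0 T1 | d
  A -> T0 A | T0 T1 | T2 T3 | d
  T0 -> c
  T1 -> a
  T2 -> d
  T3 -> b

Fill CYK table bottom-up:
  [0..0]={T0}  "c"  orig:{}
  [1..1]={A,S,T2}  "d"  orig:{A,S}
  [2..2]={T3}  "b"  orig:{}
  [0..1]={A,S}  "cd"
  [1..2]={A}  "db"
  [0..2]={A,S}  "cdb"

S ∈ T[0,2] ⇒ YES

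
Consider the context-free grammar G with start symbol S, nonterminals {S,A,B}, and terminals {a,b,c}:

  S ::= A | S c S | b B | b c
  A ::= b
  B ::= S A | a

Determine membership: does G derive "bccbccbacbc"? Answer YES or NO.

CNF form of G:
  S -> S X2 | T1 B | T1 T0 | b
  A -> b
  B -> S A | a
  T0 -> c
  T1 -> b
  X2 -> T0 S

Fill CYK table bottom-up:
  [0..0]={A,S,T1}  "b"  orig:{A,S}
  [1..1]={T0}  "c"  orig:{}
  [2..2]={T0}  "c"  orig:{}
  [3..3]={A,S,T1}  "b"  orig:{A,S}
  [4..4]={T0}  "c"  orig:{}
  [5..5]={T0}  "c"  orig:{}
  [6..6]={A,S,T1}  "b"  orig:{A,S}
  [7..7]={B}  "a"
  [8..8]={T0}  "c"  orig:{}
  [9..9]={A,S,T1}  "b"  orig:{A,S}
  [10..10]={T0}  "c"  orig:{}
  [0..1]={S}  "bc"
  [1..2]=∅  "cc"
  [2..3]={X2}  "cb"  orig:{}
  [3..4]={S}  "bc"
  [4..5]=∅  "cc"
  [5..6]={X2}  "cb"  orig:{}
  [6..7]={S}  "ba"
  [7..8]=∅  "ac"
  [8..9]={X2}  "cb"  orig:{}
  [9..10]={S}  "bc"
  [0..2]=∅  "bcc"
  [1..3]=∅  "ccb"
  [2..4]={X2}  "cbc"  orig:{}
  [3..5]=∅  "bcc"
  [4..6]=∅  "ccb"
  [5..7]={X2}  "cba"  orig:{}
  [6..8]=∅  "bac"
  [7..9]=∅  "acb"
  [8..10]={X2}  "cbc"  orig:{}
  [0..3]={S}  "bccb"
  [1..4]=∅  "ccbc"
  [2..5]=∅  "cbcc"
  [3..6]={S}  "bccb"
  [4..7]=∅  "ccba"
  [5..8]=∅  "cbac"
  [6..9]={S}  "bacb"
  [7..10]=∅  "acbc"
  [0..4]={S}  "bccbc"
  [1..5]=∅  "ccbcc"
  [2..6]={X2}  "cbccb"  orig:{}
  [3..7]={S}  "bccba"
  [4..8]=∅  "ccbac"
  [5..9]={X2}  "cbacb"  orig:{}
  [6..10]={S}  "bacbc"
  [0..5]=∅  "bccbcc"
  [1..6]=∅  "ccbccb"
  [2..7]={X2}  "cbccba"  orig:{}
  [3..8]=∅  "bccbac"
  [4..9]=∅  "ccbacb"
  [5..10]={X2}  "cbacbc"  orig:{}
  [0..6]={S}  "bccbccb"
  [1..7]=∅  "ccbccba"
  [2..8]=∅  "cbccbac"
  [3..9]={S}  "bccbacb"
  [4..10]=∅  "ccbacbc"
  [0..7]={S}  "bccbccba"
  [1..8]=∅  "ccbccbac"
  [2..9]={X2}  "cbccbacb"  orig:{}
  [3..10]={S}  "bccbacbc"
  [0..8]=∅  "bccbccbac"
  [1..9]=∅  "ccbccbacb"
  [2..10]={X2}  "cbccbacbc"  orig:{}
  [0..9]={S}  "bccbccbacb"
  [1..10]=∅  "ccbccbacbc"
  [0..10]={S}  "bccbccbacbc"

S ∈ T[0,10] ⇒ YES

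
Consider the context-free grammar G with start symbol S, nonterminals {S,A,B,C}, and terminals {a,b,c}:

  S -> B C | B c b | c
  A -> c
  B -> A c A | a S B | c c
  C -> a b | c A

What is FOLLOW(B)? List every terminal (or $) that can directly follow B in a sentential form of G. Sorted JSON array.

FIRST sets, iterate to fixpoint:
iter 1:
  A via A→c: +{c}
  B via B→A c A: +{c}
  B via B→a S B: +{a}
  C via C→a b: +{a}
  C via C→c A: +{c}
  S via S→B C: +{a,c}
  FIRST(S)={a,c}  FIRST(A)={c}  FIRST(B)={a,c}  FIRST(C)={a,c}
iter 2: — fixpoint
  FIRST(S)={a,c}  FIRST(A)={c}  FIRST(B)={a,c}  FIRST(C)={a,c}

FOLLOW iteration:
FOLLOW(S) := {$}
iter 1:
  B→A c A: FOLLOW(A) ⊇ FIRST(c) = {c}; new: +{c}
  B→a S B: FOLLOW(S) ⊇ FIRST(B) = {a,c}; new: +{a,c}
  S→B C: FOLLOW(B) ⊇ FIRST(C) = {a,c}; new: +{a,c}
  S→B C: FOLLOW(C) ⊇ FOLLOW(S) ⊇ {$,a,c}; new: +{$,a,c}
  S: {$,a,c}  A: {c}  B: {a,c}  C: {$,a,c}
iter 2:
  B→A c A: FOLLOW(A) ⊇ FOLLOW(B) ⊇ {a,c}; new: +{a}
  C→c A: FOLLOW(A) ⊇ FOLLOW(C) ⊇ {$,a,c}; new: +{$}
  S: {$,a,c}  A: {$,a,c}  B: {a,c}  C: {$,a,c}
iter 3: (stable)
  S: {$,a,c}  A: {$,a,c}  B: {a,c}  C: {$,a,c}

FOLLOW(B) = ["a", "c"]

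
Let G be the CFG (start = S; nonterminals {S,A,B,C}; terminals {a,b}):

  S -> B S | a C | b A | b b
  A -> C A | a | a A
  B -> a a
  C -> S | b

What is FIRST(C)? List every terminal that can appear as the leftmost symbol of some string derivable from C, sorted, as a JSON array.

FIRST sets, iterate to fixpoint:
round 1:
  A via A→a: +{a}
  B via B→a a: +{a}
  C via C→b: +{b}
  S via S→B S: +{a}
  S via S→b A: +{b}
  FIRST(S)={a,b}  FIRST(A)={a}  FIRST(B)={a}  FIRST(C)={b}
round 2:
  A via A→C A: +{b}
  C via C→S: +{a}
  FIRST(S)={a,b}  FIRST(A)={a,b}  FIRST(B)={a}  FIRST(C)={a,b}
round 3: (no change)
  FIRST(S)={a,b}  FIRST(A)={a,b}  FIRST(B)={a}  FIRST(C)={a,b}

FIRST(C) = ["a", "b"]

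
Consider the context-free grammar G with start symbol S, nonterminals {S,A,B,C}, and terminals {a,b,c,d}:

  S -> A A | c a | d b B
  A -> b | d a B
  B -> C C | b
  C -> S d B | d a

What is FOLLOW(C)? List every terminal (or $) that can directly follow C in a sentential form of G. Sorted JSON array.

FIRST sets, iterate to fixpoint:
pass 1:
  A via A→b: +{b}
  A via A→d a B: +{d}
  B via B→b: +{b}
  C via C→d a: +{d}
  S via S→A A: +{b,d}
  S via S→c a: +{c}
  FIRST(S)={b,c,d}  FIRST(A)={b,d}  FIRST(B)={b}  FIRST(C)={d}
pass 2:
  B via B→C C: +{d}
  C via C→S d B: +{b,c}
  FIRST(S)={b,c,d}  FIRST(A)={b,d}  FIRST(B)={b,d}  FIRST(C)={b,c,d}
pass 3:
  B via B→C C: +{c}
  FIRST(S)={b,c,d}  FIRST(A)={b,d}  FIRST(B)={b,c,d}  FIRST(C)={b,c,d}
pass 4: done
  FIRST(S)={b,c,d}  FIRST(A)={b,d}  FIRST(B)={b,c,d}  FIRST(C)={b,c,d}

FOLLOW sets:
initialize: $ ∈ FOLLOW(S)
[1]
  B→C C: FOLLOW(C) ⊇ FIRST(C) = {b,c,d}; new: +{b,c,d}
  C→S d B: FOLLOW(S) ⊇ FIRST(d) = {d}; new: +{d}
  C→S d B: FOLLOW(B) ⊇ FOLLOW(C) ⊇ {b,c,d}; new: +{b,c,d}
  S→A A: FOLLOW(A) ⊇ FIRST(A) = {b,d}; new: +{b,d}
  S→A A: FOLLOW(A) ⊇ FOLLOW(S) ⊇ {$,d}; new: +{$}
  S→d b B: FOLLOW(B) ⊇ FOLLOW(S) ⊇ {$,d}; new: +{$}
  S: {$,d}  A: {$,b,d}  B: {$,b,c,d}  C: {b,c,d}
[2]
  B→C C: FOLLOW(C) ⊇ FOLLOW(B) ⊇ {$,b,c,d}; new: +{$}
  S: {$,d}  A: {$,b,d}  B: {$,b,c,d}  C: {$,b,c,d}
[3] (no change)
  S: {$,d}  A: {$,b,d}  B: {$,b,c,d}  C: {$,b,c,d}

FOLLOW(C) = ["$", "b", "c", "d"]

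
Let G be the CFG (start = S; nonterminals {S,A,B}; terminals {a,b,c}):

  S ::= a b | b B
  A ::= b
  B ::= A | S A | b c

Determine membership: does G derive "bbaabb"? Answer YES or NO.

CNF form of G:
  S -> T0 B | T2 T0
  A -> b
  B -> S A | T0 T1 | b
  T0 -> b
  T1 -> c
  T2 -> a

CYK fill:
  [0..0]={A,B,T0}  "b"  orig:{A,B}
  [1..1]={A,B,T0}  "b"  orig:{A,B}
  [2..2]={T2}  "a"  orig:{}
  [3..3]={T2}  "a"  orig:{}
  [4..4]={A,B,T0}  "b"  orig:{A,B}
  [5..5]={A,B,T0}  "b"  orig:{A,B}
  [0..1]={S}  "bb"
  [1..2]=∅  "ba"
  [2..3]=∅  "aa"
  [3..4]={S}  "ab"
  [4..5]={S}  "bb"
  [0..2]=∅  "bba"
  [1..3]=∅  "baa"
  [2..4]=∅  "aab"
  [3..5]={B}  "abb"
  [0..3]=∅  "bbaa"
  [1..4]=∅  "baab"
  [2..5]=∅  "aabb"
  [0..4]=∅  "bbaab"
  [1..5]=∅  "baabb"
  [0..5]=∅  "bbaabb"

S ∉ T[0,5] ⇒ NO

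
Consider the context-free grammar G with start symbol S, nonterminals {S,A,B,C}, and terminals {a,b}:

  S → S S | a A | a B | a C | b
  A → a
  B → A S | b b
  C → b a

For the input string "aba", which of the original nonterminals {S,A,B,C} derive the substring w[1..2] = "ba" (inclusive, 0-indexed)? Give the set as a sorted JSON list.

Convert to CNF:
  S -> S S | T1 A | T1 B | T1 C | b
  A -> a
  B -> A S | T0 T0
  C -> T0 T1
  T0 -> b
  T1 -> a

CYK table (by increasing span) (cells [i..j] with 1 ≤ i ≤ j ≤ 2 only):
  T[1,1] 'b' = {S,T0}  orig:{S}
  T[2,2] 'a' = {A,T1}  orig:{A}
  T[1,2] 'ba' = {C}

Original NTs in T[1,2] deriving "ba": ["C"]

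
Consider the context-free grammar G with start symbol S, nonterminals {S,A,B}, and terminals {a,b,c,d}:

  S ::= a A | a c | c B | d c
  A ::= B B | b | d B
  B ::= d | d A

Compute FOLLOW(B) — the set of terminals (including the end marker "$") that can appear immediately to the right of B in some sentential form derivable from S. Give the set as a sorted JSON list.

Compute FIRST by fixpoint:
pass 1:
  A via A→b: +{b}
  A via A→d B: +{d}
  B via B→d: +{d}
  S via S→a A: +{a}
  S via S→c B: +{c}
  S via S→d c: +{d}
  S: {a,c,d}  A: {b,d}  B: {d}
pass 2: (stable)
  S: {a,c,d}  A: {b,d}  B: {d}

Compute FOLLOW by fixpoint:
FOLLOW(S) := {$}
iter 1:
  A→B B: FOLLOW(B) ⊇ FIRST(B) = {d}; new: +{d}
  B→d A: FOLLOW(A) ⊇ FOLLOW(B) ⊇ {d}; new: +{d}
  S→a A: FOLLOW(A) ⊇ FOLLOW(S) ⊇ {$}; new: +{$}
  S→c B: FOLLOW(B) ⊇ FOLLOW(S) ⊇ {$}; new: +{$}
  FOLLOW[S]={$}  FOLLOW[A]={$,d}  FOLLOW[B]={$,d}
iter 2: (stable)
  FOLLOW[S]={$}  FOLLOW[A]={$,d}  FOLLOW[B]={$,d}

FOLLOW(B) = ["$", "d"]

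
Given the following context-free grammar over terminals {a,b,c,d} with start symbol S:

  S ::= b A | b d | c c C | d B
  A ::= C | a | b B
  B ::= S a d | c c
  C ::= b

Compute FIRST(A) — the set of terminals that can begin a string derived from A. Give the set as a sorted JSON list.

FIRST sets, iterate to fixpoint:
round 1:
  A via A→a: +{a}
  A via A→b B: +{b}
  B via B→c c: +{c}
  C via C→b: +{b}
  S via S→b A: +{b}
  S via S→c c C: +{c}
  S via S→d B: +{d}
  FIRST(S)={b,c,d}  FIRST(A)={a,b}  FIRST(B)={c}  FIRST(C)={b}
round 2:
  B via B→S a d: +{b,d}
  FIRST(S)={b,c,d}  FIRST(A)={a,b}  FIRST(B)={b,c,d}  FIRST(C)={b}
round 3: (stable)
  FIRST(S)={b,c,d}  FIRST(A)={a,b}  FIRST(B)={b,c,d}  FIRST(C)={b}

FIRST(A) = ["a", "b"]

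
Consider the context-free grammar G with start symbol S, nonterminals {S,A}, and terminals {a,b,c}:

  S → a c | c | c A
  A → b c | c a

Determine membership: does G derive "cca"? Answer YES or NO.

CNF form of G:
  S -> T1 A | T2 T1 | c
  A -> T0 T1 | T1 T2
  T0 -> b
  T1 -> c
  T2 -> a

Fill CYK table bottom-up:
  cell(0,0) c: {S,T1}  orig:{S}
  cell(1,1) c: {S,T1}  orig:{S}
  cell(2,2) a: {T2}  orig:{}
  cell(0,1) cc: ∅
  cell(1,2) ca: {A}
  cell(0,2) cca: {S}

S ∈ T[0,2] ⇒ YES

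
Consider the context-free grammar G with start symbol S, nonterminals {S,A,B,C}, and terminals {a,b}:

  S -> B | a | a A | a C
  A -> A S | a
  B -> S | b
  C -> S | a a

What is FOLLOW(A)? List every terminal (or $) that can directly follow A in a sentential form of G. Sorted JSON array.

FIRST sets, iterate to fixpoint:
pass 1:
  A via A→a: +{a}
  B via B→b: +{b}
  C via C→a a: +{a}
  S via S→B: +{b}
  S via S→a: +{a}
  FIRST(S)={a,b}  FIRST(A)={a}  FIRST(B)={b}  FIRST(C)={a}
pass 2:
  B via B→S: +{a}
  C via C→S: +{b}
  FIRST(S)={a,b}  FIRST(A)={a}  FIRST(B)={a,b}  FIRST(C)={a,b}
pass 3: (stable)
  FIRST(S)={a,b}  FIRST(A)={a}  FIRST(B)={a,b}  FIRST(C)={a,b}

FOLLOW iteration:
seed FOLLOW(S) with $
pass 1:
  A→A S: FOLLOW(A) ⊇ FIRST(S) = {a,b}; new: +{a,b}
  A→A S: FOLLOW(S) ⊇ FOLLOW(A) ⊇ {a,b}; new: +{a,b}
  S→B: FOLLOW(B) ⊇ FOLLOW(S) ⊇ {$,a,b}; new: +{$,a,b}
  S→a A: FOLLOW(A) ⊇ FOLLOW(S) ⊇ {$,a,b}; new: +{$}
  S→a C: FOLLOW(C) ⊇ FOLLOW(S) ⊇ {$,a,b}; new: +{$,a,b}
  FOLLOW[S]={$,a,b}  FOLLOW[A]={$,a,b}  FOLLOW[B]={$,a,b}  FOLLOW[C]={$,a,b}
pass 2: (stable)
  FOLLOW[S]={$,a,b}  FOLLOW[A]={$,a,b}  FOLLOW[B]={$,a,b}  FOLLOW[C]={$,a,b}

FOLLOW(A) = ["$", "a", "b"]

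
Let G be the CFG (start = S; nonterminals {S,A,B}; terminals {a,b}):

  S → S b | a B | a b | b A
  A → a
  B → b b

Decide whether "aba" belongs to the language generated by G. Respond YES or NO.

CNF form of G:
  S -> S T0 | T0 A | T1 B | T1 T0
  A -> a
  B -> T0 T0
  T0 -> b
  T1 -> a

Fill CYK table bottom-up:
  cell(0,0) a: {A,T1}  orig:{A}
  cell(1,1) b: {T0}  orig:{}
  cell(2,2) a: {A,T1}  orig:{A}
  cell(0,1) ab: {S}
  cell(1,2) ba: {S}
  cell(0,2) aba: ∅

S ∉ T[0,2] ⇒ NO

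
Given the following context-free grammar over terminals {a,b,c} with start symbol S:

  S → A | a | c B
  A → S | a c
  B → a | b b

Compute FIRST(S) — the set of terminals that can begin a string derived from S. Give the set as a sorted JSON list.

FIRST iteration:
round 1:
  A via A→a c: +{a}
  B via B→a: +{a}
  B via B→b b: +{b}
  S via S→A: +{a}
  S via S→c B: +{c}
  FIRST[S]={a,c}  FIRST[A]={a}  FIRST[B]={a,b}
round 2:
  A via A→S: +{c}
  FIRST[S]={a,c}  FIRST[A]={a,c}  FIRST[B]={a,b}
round 3: (no change)
  FIRST[S]={a,c}  FIRST[A]={a,c}  FIRST[B]={a,b}

FIRST(S) = ["a", "c"]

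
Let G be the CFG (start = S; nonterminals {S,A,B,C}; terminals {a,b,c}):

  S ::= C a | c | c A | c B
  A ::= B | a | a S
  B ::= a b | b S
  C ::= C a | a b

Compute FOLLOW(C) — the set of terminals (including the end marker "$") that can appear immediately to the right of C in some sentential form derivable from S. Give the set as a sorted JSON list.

FIRST iteration:
pass 1:
  A via A→a: +{a}
  B via B→a b: +{a}
  B via B→b S: +{b}
  C via C→a b: +{a}
  S via S→C a: +{a}
  S via S→c: +{c}
  FIRST(S)={a,c}  FIRST(A)={a}  FIRST(B)={a,b}  FIRST(C)={a}
pass 2:
  A via A→B: +{b}
  FIRST(S)={a,c}  FIRST(A)={a,b}  FIRST(B)={a,b}  FIRST(C)={a}
pass 3: (stable)
  FIRST(S)={a,c}  FIRST(A)={a,b}  FIRST(B)={a,b}  FIRST(C)={a}

FOLLOW sets:
FOLLOW(S) := {$}
iter 1:
  C→C a: FOLLOW(C) ⊇ FIRST(a) = {a}; new: +{a}
  S→c A: FOLLOW(A) ⊇ FOLLOW(S) ⊇ {$}; new: +{$}
  S→c B: FOLLOW(B) ⊇ FOLLOW(S) ⊇ {$}; new: +{$}
  FOLLOW[S]={$}  FOLLOW[A]={$}  FOLLOW[B]={$}  FOLLOW[C]={a}
iter 2: — fixpoint
  FOLLOW[S]={$}  FOLLOW[A]={$}  FOLLOW[B]={$}  FOLLOW[C]={a}

FOLLOW(C) = ["a"]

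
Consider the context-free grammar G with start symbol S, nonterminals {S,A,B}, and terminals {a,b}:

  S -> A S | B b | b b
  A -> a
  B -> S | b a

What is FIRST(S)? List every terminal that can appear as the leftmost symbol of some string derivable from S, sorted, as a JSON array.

FIRST iteration:
iter 1:
  A via A→a: +{a}
  B via B→b a: +{b}
  S via S→A S: +{a}
  S via S→B b: +{b}
  FIRST[S]={a,b}  FIRST[A]={a}  FIRST[B]={b}
iter 2:
  B via B→S: +{a}
  FIRST[S]={a,b}  FIRST[A]={a}  FIRST[B]={a,b}
iter 3: (no change)
  FIRST[S]={a,b}  FIRST[A]={a}  FIRST[B]={a,b}

FIRST(S) = ["a", "b"]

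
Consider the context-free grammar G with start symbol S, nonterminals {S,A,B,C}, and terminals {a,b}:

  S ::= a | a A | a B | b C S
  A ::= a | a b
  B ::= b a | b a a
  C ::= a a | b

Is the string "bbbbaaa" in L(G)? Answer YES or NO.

Convert to CNF:
  S -> T0 A | T0 B | T1 X3 | a
  A -> T0 T1 | a
  B -> T1 T0 | T1 X2
  C -> T0 T0 | b
  T0 -> a
  T1 -> b
  X2 -> T0 T0
  X3 -> C S

CYK table (by increasing span):
  cell(0,0) b: {C,T1}  orig:{C}
  cell(1,1) b: {C,T1}  orig:{C}
  cell(2,2) b: {C,T1}  orig:{C}
  cell(3,3) b: {C,T1}  orig:{C}
  cell(4,4) a: {A,S,T0}  orig:{A,S}
  cell(5,5) a: {A,S,T0}  orig:{A,S}
  cell(6,6) a: {A,S,T0}  orig:{A,S}
  cell(0,1) bb: ∅
  cell(1,2) bb: ∅
  cell(2,3) bb: ∅
  cell(3,4) ba: {B,X3}  orig:{B}
  cell(4,5) aa: {C,S,X2}  orig:{C,S}
  cell(5,6) aa: {C,S,X2}  orig:{C,S}
  cell(0,2) bbb: ∅
  cell(1,3) bbb: ∅
  cell(2,4) bba: {S}
  cell(3,5) baa: {B,X3}  orig:{B}
  cell(4,6) aaa: {X3}  orig:{}
  cell(0,3) bbbb: ∅
  cell(1,4) bbba: {X3}  orig:{}
  cell(2,5) bbaa: {S}
  cell(3,6) baaa: {S}
  cell(0,4) bbbba: {S}
  cell(1,5) bbbaa: {X3}  orig:{}
  cell(2,6) bbaaa: {X3}  orig:{}
  cell(0,5) bbbbaa: {S}
  cell(1,6) bbbaaa: {S}
  cell(0,6) bbbbaaa: {X3}  orig:{}

S ∉ T[0,6] ⇒ NO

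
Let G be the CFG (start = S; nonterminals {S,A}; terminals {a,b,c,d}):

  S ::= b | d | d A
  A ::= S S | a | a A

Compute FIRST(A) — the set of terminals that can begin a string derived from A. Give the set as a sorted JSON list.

FIRST sets, iterate to fixpoint:
round 1:
  A via A→a: +{a}
  S via S→b: +{b}
  S via S→d: +{d}
  S: {b,d}  A: {a}
round 2:
  A via A→S S: +{b,d}
  S: {b,d}  A: {a,b,d}
round 3: done
  S: {b,d}  A: {a,b,d}

FIRST(A) = ["a", "b", "d"]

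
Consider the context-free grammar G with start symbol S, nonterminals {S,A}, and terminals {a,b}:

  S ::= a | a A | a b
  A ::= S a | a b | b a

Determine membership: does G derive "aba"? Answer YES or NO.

Convert to CNF:
  S -> T0 A | T0 T1 | a
  A -> S T0 | T0 T1 | T1 T0
  T0 -> a
  T1 -> b

CYK table (by increasing span):
  T[0,0] 'a' = {S,T0}  orig:{S}
  T[1,1] 'b' = {T1}  orig:{}
  T[2,2] 'a' = {S,T0}  orig:{S}
  T[0,1] 'ab' = {A,S}
  T[1,2] 'ba' = {A}
  T[0,2] 'aba' = {A,S}

S ∈ T[0,2] ⇒ YES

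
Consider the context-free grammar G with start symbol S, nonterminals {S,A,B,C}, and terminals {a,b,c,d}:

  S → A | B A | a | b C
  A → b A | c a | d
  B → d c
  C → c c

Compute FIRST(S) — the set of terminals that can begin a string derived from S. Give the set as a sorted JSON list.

Compute FIRST by fixpoint:
iter 1:
  A via A→b A: +{b}
  A via A→c a: +{c}
  A via A→d: +{d}
  B via B→d c: +{d}
  C via C→c c: +{c}
  S via S→A: +{b,c,d}
  S via S→a: +{a}
  S: {a,b,c,d}  A: {b,c,d}  B: {d}  C: {c}
iter 2: done
  S: {a,b,c,d}  A: {b,c,d}  B: {d}  C: {c}

FIRST(S) = ["a", "b", "c", "d"]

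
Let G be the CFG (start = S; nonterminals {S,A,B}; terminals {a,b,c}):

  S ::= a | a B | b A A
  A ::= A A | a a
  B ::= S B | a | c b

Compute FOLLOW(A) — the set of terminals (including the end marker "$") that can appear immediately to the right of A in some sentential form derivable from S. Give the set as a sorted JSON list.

FIRST iteration:
pass 1:
  A via A→a a: +{a}
  B via B→a: +{a}
  B via B→c b: +{c}
  S via S→a: +{a}
  S via S→b A A: +{b}
  FIRST[S]={a,b}  FIRST[A]={a}  FIRST[B]={a,c}
pass 2:
  B via B→S B: +{b}
  FIRST[S]={a,b}  FIRST[A]={a}  FIRST[B]={a,b,c}
pass 3: — fixpoint
  FIRST[S]={a,b}  FIRST[A]={a}  FIRST[B]={a,b,c}

FOLLOW iteration:
initialize: $ ∈ FOLLOW(S)
pass 1:
  A→A A: FOLLOW(A) ⊇ FIRST(A) = {a}; new: +{a}
  B→S B: FOLLOW(S) ⊇ FIRST(B) = {a,b,c}; new: +{a,b,c}
  S→a B: FOLLOW(B) ⊇ FOLLOW(S) ⊇ {$,a,b,c}; new: +{$,a,b,c}
  S→b A A: FOLLOW(A) ⊇ FOLLOW(S) ⊇ {$,a,b,c}; new: +{$,b,c}
  S: {$,a,b,c}  A: {$,a,b,c}  B: {$,a,b,c}
pass 2: done
  S: {$,a,b,c}  A: {$,a,b,c}  B: {$,a,b,c}

FOLLOW(A) = ["$", "a", "b", "c"]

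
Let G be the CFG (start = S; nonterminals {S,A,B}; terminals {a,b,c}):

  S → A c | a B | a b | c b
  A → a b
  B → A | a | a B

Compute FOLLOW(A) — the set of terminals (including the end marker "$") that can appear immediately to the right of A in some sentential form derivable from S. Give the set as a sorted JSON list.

Compute FIRST by fixpoint:
[1]
  A via A→a b: +{a}
  B via B→A: +{a}
  S via S→A c: +{a}
  S via S→c b: +{c}
  S: {a,c}  A: {a}  B: {a}
[2] (no change)
  S: {a,c}  A: {a}  B: {a}

Compute FOLLOW by fixpoint:
FOLLOW(S) := {$}
iter 1:
  S→A c: FOLLOW(A) ⊇ FIRST(c) = {c}; new: +{c}
  S→a B: FOLLOW(B) ⊇ FOLLOW(S) ⊇ {$}; new: +{$}
  FOLLOW[S]={$}  FOLLOW[A]={c}  FOLLOW[B]={$}
iter 2:
  B→A: FOLLOW(A) ⊇ FOLLOW(B) ⊇ {$}; new: +{$}
  FOLLOW[S]={$}  FOLLOW[A]={$,c}  FOLLOW[B]={$}
iter 3: (no change)
  FOLLOW[S]={$}  FOLLOW[A]={$,c}  FOLLOW[B]={$}

FOLLOW(A) = ["$", "c"]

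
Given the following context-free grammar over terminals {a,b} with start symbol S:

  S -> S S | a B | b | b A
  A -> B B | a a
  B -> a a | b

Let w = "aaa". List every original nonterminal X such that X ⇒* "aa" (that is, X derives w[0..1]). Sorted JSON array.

Convert to CNF:
  S -> S S | T0 B | T1 A | b
  A -> B B | T0 T0
  B -> T0 T0 | b
  T0 -> a
  T1 -> b

CYK fill — only the sub-triangle for w[0..1]:
  cell(0,0) a: {T0}  orig:{}
  cell(1,1) a: {T0}  orig:{}
  cell(0,1) aa: {A,B}

Original NTs in T[0,1] deriving "aa": ["A", "B"]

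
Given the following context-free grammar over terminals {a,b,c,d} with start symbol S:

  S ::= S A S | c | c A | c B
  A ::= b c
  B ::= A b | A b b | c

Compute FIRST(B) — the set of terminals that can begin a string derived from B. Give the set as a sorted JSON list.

FIRST iteration:
pass 1:
  A via A→b c: +{b}
  B via B→A b: +{b}
  B via B→c: +{c}
  S via S→c: +{c}
  S: {c}  A: {b}  B: {b,c}
pass 2: (stable)
  S: {c}  A: {b}  B: {b,c}

FIRST(B) = ["b", "c"]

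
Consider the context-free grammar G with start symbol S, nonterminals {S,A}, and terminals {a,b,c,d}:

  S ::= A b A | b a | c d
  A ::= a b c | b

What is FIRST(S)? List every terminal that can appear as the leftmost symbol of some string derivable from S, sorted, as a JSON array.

Compute FIRST by fixpoint:
pass 1:
  A via A→a b c: +{a}
  A via A→b: +{b}
  S via S→A b A: +{a,b}
  S via S→c d: +{c}
  S: {a,b,c}  A: {a,b}
pass 2: — fixpoint
  S: {a,b,c}  A: {a,b}

FIRST(S) = ["a", "b", "c"]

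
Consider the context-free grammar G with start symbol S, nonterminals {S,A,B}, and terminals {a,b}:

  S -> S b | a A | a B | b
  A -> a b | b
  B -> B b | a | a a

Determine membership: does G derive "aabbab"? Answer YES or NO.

CNF form of G:
  S -> S T1 | T0 A | T0 B | b
  A -> T0 T1 | b
  B -> B T1 | T0 T0 | a
  T0 -> a
  T1 -> b

Fill CYK table bottom-up:
  cell(0,0) a: {B,T0}  orig:{B}
  cell(1,1) a: {B,T0}  orig:{B}
  cell(2,2) b: {A,S,T1}  orig:{A,S}
  cell(3,3) b: {A,S,T1}  orig:{A,S}
  cell(4,4) a: {B,T0}  orig:{B}
  cell(5,5) b: {A,S,T1}  orig:{A,S}
  cell(0,1) aa: {B,S}
  cell(1,2) ab: {A,B,S}
  cell(2,3) bb: {S}
  cell(3,4) ba: ∅
  cell(4,5) ab: {A,B,S}
  cell(0,2) aab: {B,S}
  cell(1,3) abb: {B,S}
  cell(2,4) bba: ∅
  cell(3,5) bab: ∅
  cell(0,3) aabb: {B,S}
  cell(1,4) abba: ∅
  cell(2,5) bbab: ∅
  cell(0,4) aabba: ∅
  cell(1,5) abbab: ∅
  cell(0,5) aabbab: ∅

S ∉ T[0,5] ⇒ NO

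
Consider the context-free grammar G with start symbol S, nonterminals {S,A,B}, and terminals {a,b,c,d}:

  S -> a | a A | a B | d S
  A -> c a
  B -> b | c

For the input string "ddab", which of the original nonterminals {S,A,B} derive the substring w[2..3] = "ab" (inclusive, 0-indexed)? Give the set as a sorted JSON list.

CNF form of G:
  S -> T1 A | T1 B | T2 S | a
  A -> T0 T1
  B -> b | c
  T0 -> c
  T1 -> a
  T2 -> d

CYK fill (cells [i..j] with 2 ≤ i ≤ j ≤ 3 only):
  [2..2]={S,T1}  "a"  orig:{S}
  [3..3]={B}  "b"
  [2..3]={S}  "ab"

Original NTs in T[2,3] deriving "ab": ["S"]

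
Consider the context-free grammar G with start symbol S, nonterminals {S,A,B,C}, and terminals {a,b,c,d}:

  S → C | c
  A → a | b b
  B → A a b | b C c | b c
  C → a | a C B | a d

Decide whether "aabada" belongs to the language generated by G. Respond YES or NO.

Convert to CNF:
  S -> T1 T3 | T1 X7 | a | c
  A -> T0 T0 | a
  B -> A X4 | T0 T2 | T0 X5
  C -> T1 T3 | T1 X6 | a
  T0 -> b
  T1 -> a
  T2 -> c
  T3 -> d
  X4 -> T1 T0
  X5 -> C T2
  X6 -> C B
  X7 -> C B

CYK table (by increasing span):
  [0..0]={A,C,S,T1}  "a"  orig:{A,C,S}
  [1..1]={A,C,S,T1}  "a"  orig:{A,C,S}
  [2..2]={T0}  "b"  orig:{}
  [3..3]={A,C,S,T1}  "a"  orig:{A,C,S}
  [4..4]={T3}  "d"  orig:{}
  [5..5]={A,C,S,T1}  "a"  orig:{A,C,S}
  [0..1]=∅  "aa"
  [1..2]={X4}  "ab"  orig:{}
  [2..3]=∅  "ba"
  [3..4]={C,S}  "ad"
  [4..5]=∅  "da"
  [0..2]={B}  "aab"
  [1..3]=∅  "aba"
  [2..4]=∅  "bad"
  [3..5]=∅  "ada"
  [0..3]=∅  "aaba"
  [1..4]=∅  "abad"
  [2..5]=∅  "bada"
  [0..4]=∅  "aabad"
  [1..5]=∅  "abada"
  [0..5]=∅  "aabada"

S ∉ T[0,5] ⇒ NO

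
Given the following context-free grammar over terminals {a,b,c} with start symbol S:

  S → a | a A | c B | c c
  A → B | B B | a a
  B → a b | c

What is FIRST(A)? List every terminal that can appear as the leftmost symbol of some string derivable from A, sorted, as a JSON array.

FIRST iteration:
iter 1:
  A via A→a a: +{a}
  B via B→a b: +{a}
  B via B→c: +{c}
  S via S→a: +{a}
  S via S→c B: +{c}
  FIRST[S]={a,c}  FIRST[A]={a}  FIRST[B]={a,c}
iter 2:
  A via A→B: +{c}
  FIRST[S]={a,c}  FIRST[A]={a,c}  FIRST[B]={a,c}
iter 3: — fixpoint
  FIRST[S]={a,c}  FIRST[A]={a,c}  FIRST[B]={a,c}

FIRST(A) = ["a", "c"]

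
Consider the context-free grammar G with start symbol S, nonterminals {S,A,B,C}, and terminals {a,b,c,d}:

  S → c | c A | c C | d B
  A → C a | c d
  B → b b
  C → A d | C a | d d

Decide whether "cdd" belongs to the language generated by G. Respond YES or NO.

CNF form of G:
  S -> T1 A | T1 C | T2 B | c
  A -> C T0 | T1 T2
  B -> T3 T3
  C -> A T2 | C T0 | T2 T2
  T0 -> a
  T1 -> c
  T2 -> d
  T3 -> b

CYK fill:
  [0..0]={S,T1}  "c"  orig:{S}
  [1..1]={T2}  "d"  orig:{}
  [2..2]={T2}  "d"  orig:{}
  [0..1]={A}  "cd"
  [1..2]={C}  "dd"
  [0..2]={C,S}  "cdd"

S ∈ T[0,2] ⇒ YES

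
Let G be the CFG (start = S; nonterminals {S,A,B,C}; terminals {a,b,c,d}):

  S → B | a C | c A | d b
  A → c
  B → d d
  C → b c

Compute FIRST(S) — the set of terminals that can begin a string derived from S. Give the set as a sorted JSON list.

Compute FIRST by fixpoint:
pass 1:
  A via A→c: +{c}
  B via B→d d: +{d}
  C via C→b c: +{b}
  S via S→B: +{d}
  S via S→a C: +{a}
  S via S→c A: +{c}
  S: {a,c,d}  A: {c}  B: {d}  C: {b}
pass 2: — fixpoint
  S: {a,c,d}  A: {c}  B: {d}  C: {b}

FIRST(S) = ["a", "c", "d"]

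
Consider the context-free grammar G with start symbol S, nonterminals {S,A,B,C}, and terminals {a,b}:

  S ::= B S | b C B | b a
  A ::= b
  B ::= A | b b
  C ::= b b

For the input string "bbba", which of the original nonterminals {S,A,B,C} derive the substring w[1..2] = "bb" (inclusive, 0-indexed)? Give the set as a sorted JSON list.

CNF form of G:
  S -> B S | T0 T1 | T0 X2
  A -> b
  B -> T0 T0 | b
  C -> T0 T0
  T0 -> b
  T1 -> a
  X2 -> C B

CYK table (by increasing span) (cells [i..j] with 1 ≤ i ≤ j ≤ 2 only):
  cell(1,1) b: {A,B,T0}  orig:{A,B}
  cell(2,2) b: {A,B,T0}  orig:{A,B}
  cell(1,2) bb: {B,C}

Original NTs in T[1,2] deriving "bb": ["B", "C"]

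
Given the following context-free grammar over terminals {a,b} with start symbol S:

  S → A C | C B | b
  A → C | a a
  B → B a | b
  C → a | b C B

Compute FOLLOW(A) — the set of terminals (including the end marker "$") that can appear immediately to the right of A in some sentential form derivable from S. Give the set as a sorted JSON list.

Compute FIRST by fixpoint:
iter 1:
  A via A→a a: +{a}
  B via B→b: +{b}
  C via C→a: +{a}
  C via C→b C B: +{b}
  S via S→A C: +{a}
  S via S→C B: +{b}
  FIRST[S]={a,b}  FIRST[A]={a}  FIRST[B]={b}  FIRST[C]={a,b}
iter 2:
  A via A→C: +{b}
  FIRST[S]={a,b}  FIRST[A]={a,b}  FIRST[B]={b}  FIRST[C]={a,b}
iter 3: — fixpoint
  FIRST[S]={a,b}  FIRST[A]={a,b}  FIRST[B]={b}  FIRST[C]={a,b}

Compute FOLLOW by fixpoint:
seed FOLLOW(S) with $
pass 1:
  B→B a: FOLLOW(B) ⊇ FIRST(a) = {a}; new: +{a}
  C→b C B: FOLLOW(C) ⊇ FIRST(B) = {b}; new: +{b}
  C→b C B: FOLLOW(B) ⊇ FOLLOW(C) ⊇ {b}; new: +{b}
  S→A C: FOLLOW(A) ⊇ FIRST(C) = {a,b}; new: +{a,b}
  S→A C: FOLLOW(C) ⊇ FOLLOW(S) ⊇ {$}; new: +{$}
  S→C B: FOLLOW(B) ⊇ FOLLOW(S) ⊇ {$}; new: +{$}
  FOLLOW[S]={$}  FOLLOW[A]={a,b}  FOLLOW[B]={$,a,b}  FOLLOW[C]={$,b}
pass 2:
  A→C: FOLLOW(C) ⊇ FOLLOW(A) ⊇ {a,b}; new: +{a}
  FOLLOW[S]={$}  FOLLOW[A]={a,b}  FOLLOW[B]={$,a,b}  FOLLOW[C]={$,a,b}
pass 3: done
  FOLLOW[S]={$}  FOLLOW[A]={a,b}  FOLLOW[B]={$,a,b}  FOLLOW[C]={$,a,b}

FOLLOW(A) = ["a", "b"]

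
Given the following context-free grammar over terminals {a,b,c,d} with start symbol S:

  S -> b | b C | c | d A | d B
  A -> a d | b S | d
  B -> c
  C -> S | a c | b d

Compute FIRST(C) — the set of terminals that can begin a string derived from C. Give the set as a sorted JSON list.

Compute FIRST by fixpoint:
pass 1:
  A via A→a d: +{a}
  A via A→b S: +{b}
  A via A→d: +{d}
  B via B→c: +{c}
  C via C→a c: +{a}
  C via C→b d: +{b}
  S via S→b: +{b}
  S via S→c: +{c}
  S via S→d A: +{d}
  FIRST(S)={b,c,d}  FIRST(A)={a,b,d}  FIRST(B)={c}  FIRST(C)={a,b}
pass 2:
  C via C→S: +{c,d}
  FIRST(S)={b,c,d}  FIRST(A)={a,b,d}  FIRST(B)={c}  FIRST(C)={a,b,c,d}
pass 3: done
  FIRST(S)={b,c,d}  FIRST(A)={a,b,d}  FIRST(B)={c}  FIRST(C)={a,b,c,d}

FIRST(C) = ["a", "b", "c", "d"]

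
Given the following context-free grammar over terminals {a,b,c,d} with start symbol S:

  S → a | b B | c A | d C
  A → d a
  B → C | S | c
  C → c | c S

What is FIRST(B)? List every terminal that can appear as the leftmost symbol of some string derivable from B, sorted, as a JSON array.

FIRST sets, iterate to fixpoint:
iter 1:
  A via A→d a: +{d}
  B via B→c: +{c}
  C via C→c: +{c}
  S via S→a: +{a}
  S via S→b B: +{b}
  S via S→c A: +{c}
  S via S→d C: +{d}
  S: {a,b,c,d}  A: {d}  B: {c}  C: {c}
iter 2:
  B via B→S: +{a,b,d}
  S: {a,b,c,d}  A: {d}  B: {a,b,c,d}  C: {c}
iter 3: — fixpoint
  S: {a,b,c,d}  A: {d}  B: {a,b,c,d}  C: {c}

FIRST(B) = ["a", "b", "c", "d"]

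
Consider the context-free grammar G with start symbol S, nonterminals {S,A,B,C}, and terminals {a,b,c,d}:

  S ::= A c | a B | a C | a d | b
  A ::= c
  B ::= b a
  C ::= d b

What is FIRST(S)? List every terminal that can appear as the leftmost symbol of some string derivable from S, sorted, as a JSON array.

Compute FIRST by fixpoint:
pass 1:
  A via A→c: +{c}
  B via B→b a: +{b}
  C via C→d b: +{d}
  S via S→A c: +{c}
  S via S→a B: +{a}
  S via S→b: +{b}
  FIRST[S]={a,b,c}  FIRST[A]={c}  FIRST[B]={b}  FIRST[C]={d}
pass 2: (no change)
  FIRST[S]={a,b,c}  FIRST[A]={c}  FIRST[B]={b}  FIRST[C]={d}

FIRST(S) = ["a", "b", "c"]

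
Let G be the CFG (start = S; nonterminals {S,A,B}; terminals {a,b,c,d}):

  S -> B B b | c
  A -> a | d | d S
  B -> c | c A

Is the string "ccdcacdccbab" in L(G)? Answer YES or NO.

CNF form of G:
  S -> B X3 | c
  A -> T0 S | a | d
  B -> T1 A | c
  T0 -> d
  T1 -> c
  T2 -> b
  X3 -> B T2

Fill CYK table bottom-up:
  T[0,0] 'c' = {B,S,T1}  orig:{B,S}
  T[1,1] 'c' = {B,S,T1}  orig:{B,S}
  T[2,2] 'd' = {A,T0}  orig:{A}
  T[3,3] 'c' = {B,S,T1}  orig:{B,S}
  T[4,4] 'a' = {A}
  T[5,5] 'c' = {B,S,T1}  orig:{B,S}
  T[6,6] 'd' = {A,T0}  orig:{A}
  T[7,7] 'c' = {B,S,T1}  orig:{B,S}
  T[8,8] 'c' = {B,S,T1}  orig:{B,S}
  T[9,9] 'b' = {T2}  orig:{}
  T[10,10] 'a' = {A}
  T[11,11] 'b' = {T2}  orig:{}
  T[0,1] 'cc' = ∅
  T[1,2] 'cd' = {B}
  T[2,3] 'dc' = {A}
  T[3,4] 'ca' = {B}
  T[4,5] 'ac' = ∅
  T[5,6] 'cd' = {B}
  T[6,7] 'dc' = {A}
  T[7,8] 'cc' = ∅
  T[8,9] 'cb' = {X3}  orig:{}
  T[9,10] 'ba' = ∅
  T[10,11] 'ab' = ∅
  T[0,2] 'ccd' = ∅
  T[1,3] 'cdc' = {B}
  T[2,4] 'dca' = ∅
  T[3,5] 'cac' = ∅
  T[4,6] 'acd' = ∅
  T[5,7] 'cdc' = {B}
  T[6,8] 'dcc' = ∅
  T[7,9] 'ccb' = {S}
  T[8,10] 'cba' = ∅
  T[9,11] 'bab' = ∅
  T[0,3] 'ccdc' = ∅
  T[1,4] 'cdca' = ∅
  T[2,5] 'dcac' = ∅
  T[3,6] 'cacd' = ∅
  T[4,7] 'acdc' = ∅
  T[5,8] 'cdcc' = ∅
  T[6,9] 'dccb' = {A}
  T[7,10] 'ccba' = ∅
  T[8,11] 'cbab' = ∅
  T[0,4] 'ccdca' = ∅
  T[1,5] 'cdcac' = ∅
  T[2,6] 'dcacd' = ∅
  T[3,7] 'cacdc' = ∅
  T[4,8] 'acdcc' = ∅
  T[5,9] 'cdccb' = {B,S}
  T[6,10] 'dccba' = ∅
  T[7,11] 'ccbab' = ∅
  T[0,5] 'ccdcac' = ∅
  T[1,6] 'cdcacd' = ∅
  T[2,7] 'dcacdc' = ∅
  T[3,8] 'cacdcc' = ∅
  T[4,9] 'acdccb' = ∅
  T[5,10] 'cdccba' = ∅
  T[6,11] 'dccbab' = ∅
  T[0,6] 'ccdcacd' = ∅
  T[1,7] 'cdcacdc' = ∅
  T[2,8] 'dcacdcc' = ∅
  T[3,9] 'cacdccb' = ∅
  T[4,10] 'acdccba' = ∅
  T[5,11] 'cdccbab' = ∅
  T[0,7] 'ccdcacdc' = ∅
  T[1,8] 'cdcacdcc' = ∅
  T[2,9] 'dcacdccb' = ∅
  T[3,10] 'cacdccba' = ∅
  T[4,11] 'acdccbab' = ∅
  T[0,8] 'ccdcacdcc' = ∅
  T[1,9] 'cdcacdccb' = ∅
  T[2,10] 'dcacdccba' = ∅
  T[3,11] 'cacdccbab' = ∅
  T[0,9] 'ccdcacdccb' = ∅
  T[1,10] 'cdcacdccba' = ∅
  T[2,11] 'dcacdccbab' = ∅
  T[0,10] 'ccdcacdccba' = ∅
  T[1,11] 'cdcacdccbab' = ∅
  T[0,11] 'ccdcacdccbab' = ∅

S ∉ T[0,11] ⇒ NO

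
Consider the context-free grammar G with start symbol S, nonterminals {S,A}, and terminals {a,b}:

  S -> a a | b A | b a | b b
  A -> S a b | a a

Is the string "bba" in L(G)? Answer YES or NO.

Convert to CNF:
  S -> T0 T0 | T1 A | T1 T0 | T1 T1
  A -> S X2 | T0 T0
  T0 -> a
  T1 -> b
  X2 -> T0 T1

Fill CYK table bottom-up:
  [0..0]={T1}  "b"  orig:{}
  [1..1]={T1}  "b"  orig:{}
  [2..2]={T0}  "a"  orig:{}
  [0..1]={S}  "bb"
  [1..2]={S}  "ba"
  [0..2]=∅  "bba"

S ∉ T[0,2] ⇒ NO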